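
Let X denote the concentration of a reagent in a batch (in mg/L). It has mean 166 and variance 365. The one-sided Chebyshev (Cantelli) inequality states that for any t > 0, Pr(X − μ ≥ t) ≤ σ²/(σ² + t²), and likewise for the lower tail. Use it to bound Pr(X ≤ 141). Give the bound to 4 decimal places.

0.3687

Here σ² = 365 and t = 25, so σ² + t² = 990.
Cantelli's bound: 365/990 = 0.3687.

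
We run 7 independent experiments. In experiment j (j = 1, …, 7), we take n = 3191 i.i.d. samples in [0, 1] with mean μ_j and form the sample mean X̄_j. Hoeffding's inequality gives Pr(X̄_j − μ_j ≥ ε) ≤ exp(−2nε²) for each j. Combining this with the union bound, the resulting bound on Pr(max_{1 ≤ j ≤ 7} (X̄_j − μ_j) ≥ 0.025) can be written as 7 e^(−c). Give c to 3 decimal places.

3.989

Union bound over the 7 events: Pr(max_{1 ≤ j ≤ 7} (X̄_j − μ_j) ≥ 0.025) ≤ 7·exp(−2nε²) = 7 exp(−2·3191·0.025²).
So c = 2·3191·0.025² = 3.9888.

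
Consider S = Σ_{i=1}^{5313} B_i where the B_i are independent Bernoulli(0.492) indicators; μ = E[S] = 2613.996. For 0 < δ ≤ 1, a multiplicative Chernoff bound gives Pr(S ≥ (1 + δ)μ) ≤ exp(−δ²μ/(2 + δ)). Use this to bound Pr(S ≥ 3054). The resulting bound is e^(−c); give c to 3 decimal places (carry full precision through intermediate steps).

34.157

Write 3054 = (1 + δ)μ, so δ = 3054/2613.996 − 1 = 0.1683262…
Then the exponent is δ²μ/(2 + δ) = (3054 − μ)² / (μ·(2 + δ)) = 34.157314.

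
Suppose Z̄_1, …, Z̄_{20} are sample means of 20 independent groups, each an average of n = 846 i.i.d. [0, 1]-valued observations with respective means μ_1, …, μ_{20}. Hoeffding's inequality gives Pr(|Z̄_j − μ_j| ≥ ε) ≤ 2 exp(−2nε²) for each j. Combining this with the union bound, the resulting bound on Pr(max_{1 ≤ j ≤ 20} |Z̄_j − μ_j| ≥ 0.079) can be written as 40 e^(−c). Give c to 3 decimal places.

10.560

Union bound over the 20 events: Pr(max_{1 ≤ j ≤ 20} |Z̄_j − μ_j| ≥ 0.079) ≤ 20·2·exp(−2nε²) = 40 exp(−2·846·0.079²).
So c = 2·846·0.079² = 10.5598.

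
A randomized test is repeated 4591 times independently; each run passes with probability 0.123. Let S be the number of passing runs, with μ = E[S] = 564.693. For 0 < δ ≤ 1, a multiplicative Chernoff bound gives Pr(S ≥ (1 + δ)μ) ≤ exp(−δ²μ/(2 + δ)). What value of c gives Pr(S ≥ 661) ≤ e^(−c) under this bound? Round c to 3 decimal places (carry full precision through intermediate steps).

7.567

Write 661 = (1 + δ)μ, so δ = 661/564.693 − 1 = 0.1705475…
Then the exponent is δ²μ/(2 + δ) = (661 − μ)² / (μ·(2 + δ)) = 7.567179.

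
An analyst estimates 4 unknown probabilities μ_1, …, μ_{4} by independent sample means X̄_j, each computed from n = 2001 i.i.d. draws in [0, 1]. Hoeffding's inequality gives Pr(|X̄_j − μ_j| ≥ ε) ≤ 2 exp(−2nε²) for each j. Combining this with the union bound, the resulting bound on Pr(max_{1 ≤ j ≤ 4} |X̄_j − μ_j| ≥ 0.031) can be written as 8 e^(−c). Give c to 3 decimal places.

Union bound over the 4 events: Pr(max_{1 ≤ j ≤ 4} |X̄_j − μ_j| ≥ 0.031) ≤ 4·2·exp(−2nε²) = 8 exp(−2·2001·0.031²).
So c = 2·2001·0.031² = 3.8459.

3.846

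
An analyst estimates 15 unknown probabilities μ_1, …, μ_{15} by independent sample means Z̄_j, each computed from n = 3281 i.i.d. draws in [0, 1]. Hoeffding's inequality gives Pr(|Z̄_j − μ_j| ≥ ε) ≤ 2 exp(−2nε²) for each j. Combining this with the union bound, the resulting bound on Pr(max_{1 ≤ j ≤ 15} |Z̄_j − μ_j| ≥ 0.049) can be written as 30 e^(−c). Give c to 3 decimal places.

15.755

Union bound over the 15 events: Pr(max_{1 ≤ j ≤ 15} |Z̄_j − μ_j| ≥ 0.049) ≤ 15·2·exp(−2nε²) = 30 exp(−2·3281·0.049²).
So c = 2·3281·0.049² = 15.7554.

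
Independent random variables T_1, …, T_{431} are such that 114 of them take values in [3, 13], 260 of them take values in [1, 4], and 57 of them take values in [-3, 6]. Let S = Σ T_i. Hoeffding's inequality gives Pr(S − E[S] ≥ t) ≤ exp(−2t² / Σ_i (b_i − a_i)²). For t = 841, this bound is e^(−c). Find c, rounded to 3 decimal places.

77.058

Σ(b_i − a_i)² = 114·10² + 260·3² + 57·9² = 18357.
c = 2t² / 18357 = 2·841² / 18357 = 77.0585.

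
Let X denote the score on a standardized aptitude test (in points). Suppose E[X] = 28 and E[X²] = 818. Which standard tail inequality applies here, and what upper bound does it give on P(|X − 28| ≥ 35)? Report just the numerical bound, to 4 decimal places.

0.0278

The first two moments determine the variance, so Chebyshev's inequality is the sharpest standard bound available.
Var(X) = E[X²] − (E[X])² = 818 − 784 = 34.
Chebyshev's inequality: P(|X − μ| ≥ t) ≤ Var(X)/t² = 34/1225 = 0.0278.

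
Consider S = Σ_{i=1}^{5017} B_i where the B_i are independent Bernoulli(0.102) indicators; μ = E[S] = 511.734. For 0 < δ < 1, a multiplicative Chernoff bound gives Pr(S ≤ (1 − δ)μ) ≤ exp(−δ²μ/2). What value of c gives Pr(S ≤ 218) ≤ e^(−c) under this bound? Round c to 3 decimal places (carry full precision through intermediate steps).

84.301

Write 218 = (1 − δ)μ, so δ = 1 − 218/511.734 = 0.5739974…
Then the exponent is δ²μ/2 = (μ − 218)²/(2μ) = 84.301280.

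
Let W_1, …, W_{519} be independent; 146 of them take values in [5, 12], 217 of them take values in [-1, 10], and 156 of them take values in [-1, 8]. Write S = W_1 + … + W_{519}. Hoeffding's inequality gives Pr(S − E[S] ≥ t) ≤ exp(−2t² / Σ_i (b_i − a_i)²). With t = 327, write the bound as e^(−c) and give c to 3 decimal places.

Σ(b_i − a_i)² = 146·7² + 217·11² + 156·9² = 46047.
c = 2t² / 46047 = 2·327² / 46047 = 4.6443.

4.644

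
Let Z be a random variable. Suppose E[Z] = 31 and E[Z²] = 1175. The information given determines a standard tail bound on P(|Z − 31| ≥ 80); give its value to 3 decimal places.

0.033

The first two moments determine the variance, so Chebyshev's inequality is the sharpest standard bound available.
Var(Z) = E[Z²] − (E[Z])² = 1175 − 961 = 214.
Chebyshev's inequality: P(|Z − μ| ≥ t) ≤ Var(Z)/t² = 214/6400 = 0.0334.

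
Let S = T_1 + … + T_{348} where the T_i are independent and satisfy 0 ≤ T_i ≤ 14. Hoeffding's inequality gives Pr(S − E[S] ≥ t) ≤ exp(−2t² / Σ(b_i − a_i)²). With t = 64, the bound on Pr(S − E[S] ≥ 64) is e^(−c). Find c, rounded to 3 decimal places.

Σ(b_i − a_i)² = 348·(14)² = 68208.
c = 2t²/68208 = 2·64²/68208 = 0.1201.

0.120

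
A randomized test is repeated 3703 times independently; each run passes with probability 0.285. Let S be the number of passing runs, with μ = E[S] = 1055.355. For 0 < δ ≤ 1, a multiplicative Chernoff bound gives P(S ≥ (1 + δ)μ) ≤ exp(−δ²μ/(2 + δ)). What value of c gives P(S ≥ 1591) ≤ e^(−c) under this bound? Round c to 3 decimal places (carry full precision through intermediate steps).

Write 1591 = (1 + δ)μ, so δ = 1591/1055.355 − 1 = 0.5075496…
Then the exponent is δ²μ/(2 + δ) = (1591 − μ)² / (μ·(2 + δ)) = 108.419152.

108.419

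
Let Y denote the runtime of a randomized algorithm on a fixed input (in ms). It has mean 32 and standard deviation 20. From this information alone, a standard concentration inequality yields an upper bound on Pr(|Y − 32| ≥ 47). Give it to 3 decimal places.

Mean and variance are known, so Chebyshev's inequality applies.
Chebyshev: Pr(|Y − μ| ≥ t) ≤ Var(Y)/t².
Var(Y) = σ² = 20² = 400.
Bound = 400 / 2209 = 0.1811.

0.181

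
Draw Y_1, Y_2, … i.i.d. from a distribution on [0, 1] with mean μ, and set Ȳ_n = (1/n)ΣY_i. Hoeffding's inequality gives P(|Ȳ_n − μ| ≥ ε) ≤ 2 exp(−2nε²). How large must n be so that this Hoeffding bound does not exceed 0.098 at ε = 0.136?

82

Require 2·exp(−2nε²) ≤ 0.098, i.e. 2nε² ≥ ln(2/0.098) = 3.015935.
So n ≥ 3.015935 / (2·0.136²) = 81.529.
The smallest integer n is 82.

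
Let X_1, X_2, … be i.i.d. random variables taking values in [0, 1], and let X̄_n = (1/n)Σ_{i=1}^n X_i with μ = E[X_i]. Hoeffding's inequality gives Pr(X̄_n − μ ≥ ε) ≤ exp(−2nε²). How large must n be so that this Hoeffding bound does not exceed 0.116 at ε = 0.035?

880

Require exp(−2nε²) ≤ 0.116, i.e. 2nε² ≥ ln(1/0.116) = 2.154165.
So n ≥ 2.154165 / (2·0.035²) = 879.251.
The smallest integer n is 880.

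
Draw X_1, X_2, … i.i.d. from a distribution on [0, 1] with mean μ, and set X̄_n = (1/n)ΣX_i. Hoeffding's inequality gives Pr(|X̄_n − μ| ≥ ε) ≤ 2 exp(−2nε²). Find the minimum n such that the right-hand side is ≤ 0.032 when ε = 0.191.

Require 2·exp(−2nε²) ≤ 0.032, i.e. 2nε² ≥ ln(2/0.032) = 4.135167.
So n ≥ 4.135167 / (2·0.191²) = 56.676.
The smallest integer n is 57.

57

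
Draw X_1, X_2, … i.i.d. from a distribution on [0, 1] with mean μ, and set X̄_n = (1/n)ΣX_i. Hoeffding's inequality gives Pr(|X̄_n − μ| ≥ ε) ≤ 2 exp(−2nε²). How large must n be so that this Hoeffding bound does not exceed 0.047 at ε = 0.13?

Require 2·exp(−2nε²) ≤ 0.047, i.e. 2nε² ≥ ln(2/0.047) = 3.750755.
So n ≥ 3.750755 / (2·0.13²) = 110.969.
The smallest integer n is 111.

111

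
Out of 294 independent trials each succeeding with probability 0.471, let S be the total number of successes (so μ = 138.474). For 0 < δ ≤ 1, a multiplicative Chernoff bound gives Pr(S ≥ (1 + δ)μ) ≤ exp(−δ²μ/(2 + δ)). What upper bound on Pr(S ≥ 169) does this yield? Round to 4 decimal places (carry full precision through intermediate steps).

0.0483

Write 169 = (1 + δ)μ, so δ = 169/138.474 − 1 = 0.2204457…
Then the exponent is δ²μ/(2 + δ) = (169 − μ)² / (μ·(2 + δ)) = 3.030619.
Bound = exp(−3.030619) = 0.04829.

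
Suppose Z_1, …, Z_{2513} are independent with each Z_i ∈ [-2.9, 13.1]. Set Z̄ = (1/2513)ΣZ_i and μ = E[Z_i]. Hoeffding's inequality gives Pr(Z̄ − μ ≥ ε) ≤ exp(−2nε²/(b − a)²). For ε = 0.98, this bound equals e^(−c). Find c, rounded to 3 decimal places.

c = 2nε²/(b − a)² = 2·2513·0.98² / 16² = 18.8554.

18.855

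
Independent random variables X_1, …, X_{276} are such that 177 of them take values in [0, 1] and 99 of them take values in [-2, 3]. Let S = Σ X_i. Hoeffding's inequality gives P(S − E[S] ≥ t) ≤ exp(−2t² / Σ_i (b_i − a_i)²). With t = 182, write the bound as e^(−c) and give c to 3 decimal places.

24.980

Σ(b_i − a_i)² = 177·1² + 99·5² = 2652.
c = 2t² / 2652 = 2·182² / 2652 = 24.9804.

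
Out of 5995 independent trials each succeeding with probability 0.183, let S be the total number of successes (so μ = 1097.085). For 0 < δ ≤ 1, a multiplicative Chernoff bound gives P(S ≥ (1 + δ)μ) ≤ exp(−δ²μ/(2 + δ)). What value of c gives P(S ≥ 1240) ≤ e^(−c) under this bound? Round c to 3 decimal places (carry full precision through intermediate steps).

8.739

Write 1240 = (1 + δ)μ, so δ = 1240/1097.085 − 1 = 0.1302679…
Then the exponent is δ²μ/(2 + δ) = (1240 − μ)² / (μ·(2 + δ)) = 8.739390.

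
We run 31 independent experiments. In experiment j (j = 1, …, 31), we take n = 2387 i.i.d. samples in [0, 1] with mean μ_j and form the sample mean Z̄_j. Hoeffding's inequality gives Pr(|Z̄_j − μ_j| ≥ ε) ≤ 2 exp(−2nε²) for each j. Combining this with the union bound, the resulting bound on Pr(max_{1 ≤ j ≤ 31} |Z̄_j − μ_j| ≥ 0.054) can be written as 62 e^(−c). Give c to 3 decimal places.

Union bound over the 31 events: Pr(max_{1 ≤ j ≤ 31} |Z̄_j − μ_j| ≥ 0.054) ≤ 31·2·exp(−2nε²) = 62 exp(−2·2387·0.054²).
So c = 2·2387·0.054² = 13.9210.

13.921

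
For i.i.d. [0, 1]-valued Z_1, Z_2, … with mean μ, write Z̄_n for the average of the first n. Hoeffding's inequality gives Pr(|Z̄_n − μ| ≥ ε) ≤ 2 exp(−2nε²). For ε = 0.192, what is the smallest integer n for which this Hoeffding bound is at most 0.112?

40

Require 2·exp(−2nε²) ≤ 0.112, i.e. 2nε² ≥ ln(2/0.112) = 2.882404.
So n ≥ 2.882404 / (2·0.192²) = 39.095.
The smallest integer n is 40.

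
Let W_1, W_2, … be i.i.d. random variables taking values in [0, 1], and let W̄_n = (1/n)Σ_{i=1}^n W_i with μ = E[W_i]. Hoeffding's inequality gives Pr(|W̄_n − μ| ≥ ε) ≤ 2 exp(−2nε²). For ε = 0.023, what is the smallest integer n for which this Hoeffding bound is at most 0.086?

Require 2·exp(−2nε²) ≤ 0.086, i.e. 2nε² ≥ ln(2/0.086) = 3.146555.
So n ≥ 3.146555 / (2·0.023²) = 2974.060.
The smallest integer n is 2975.

2975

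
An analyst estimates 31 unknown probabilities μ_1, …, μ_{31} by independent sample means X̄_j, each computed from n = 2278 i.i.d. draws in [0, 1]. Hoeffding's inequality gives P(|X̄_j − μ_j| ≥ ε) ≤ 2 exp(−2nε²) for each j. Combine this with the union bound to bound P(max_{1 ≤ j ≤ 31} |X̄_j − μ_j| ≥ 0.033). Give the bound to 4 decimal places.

Per-experiment Hoeffding bound: 2·exp(−2·2278·0.033²) = 2·exp(−4.96148) = 0.014005.
Union bound over 31 events: 31·0.014005 = 0.43416.

0.4342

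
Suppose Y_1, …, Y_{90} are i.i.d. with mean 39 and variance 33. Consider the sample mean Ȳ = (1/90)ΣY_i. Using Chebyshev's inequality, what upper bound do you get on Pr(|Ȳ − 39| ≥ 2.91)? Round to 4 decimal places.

0.0433

Var(Ȳ) = Var(Y_i)/n = 33/90 = 0.36667.
Chebyshev: Pr(|Ȳ − 39| ≥ 2.91) ≤ Var(Ȳ)/(2.91)² = 33/(90·2.91²) = 0.0433.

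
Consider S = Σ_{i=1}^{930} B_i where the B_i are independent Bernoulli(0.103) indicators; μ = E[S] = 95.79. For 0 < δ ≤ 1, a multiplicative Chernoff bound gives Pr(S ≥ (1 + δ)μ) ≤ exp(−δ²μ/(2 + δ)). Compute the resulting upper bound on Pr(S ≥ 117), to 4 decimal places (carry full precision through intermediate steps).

0.1207

Write 117 = (1 + δ)μ, so δ = 117/95.79 − 1 = 0.2214219…
Then the exponent is δ²μ/(2 + δ) = (117 − μ)² / (μ·(2 + δ)) = 2.114122.
Bound = exp(−2.114122) = 0.12074.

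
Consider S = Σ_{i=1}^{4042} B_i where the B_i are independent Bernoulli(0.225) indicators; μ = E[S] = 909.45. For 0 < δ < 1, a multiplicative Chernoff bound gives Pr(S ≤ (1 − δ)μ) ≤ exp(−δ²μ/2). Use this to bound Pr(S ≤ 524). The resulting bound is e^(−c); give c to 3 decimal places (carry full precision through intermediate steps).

Write 524 = (1 − δ)μ, so δ = 1 − 524/909.45 = 0.4238276…
Then the exponent is δ²μ/2 = (μ − 524)²/(2μ) = 81.682172.

81.682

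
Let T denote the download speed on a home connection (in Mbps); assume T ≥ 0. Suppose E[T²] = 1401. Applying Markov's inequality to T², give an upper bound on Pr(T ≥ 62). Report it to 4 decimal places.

Since T ≥ 0, the event {T ≥ 62} is the same as {T² ≥ 3844}.
Markov's inequality applied to T² gives Pr(T² ≥ 3844) ≤ E[T²]/3844 = 1401/3844 = 0.3645.

0.3645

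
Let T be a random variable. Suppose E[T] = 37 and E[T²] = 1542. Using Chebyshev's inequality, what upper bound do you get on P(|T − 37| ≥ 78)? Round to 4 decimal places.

Var(T) = E[T²] − (E[T])² = 1542 − 1369 = 173.
Chebyshev's inequality: P(|T − μ| ≥ t) ≤ Var(T)/t² = 173/6084 = 0.0284.

0.0284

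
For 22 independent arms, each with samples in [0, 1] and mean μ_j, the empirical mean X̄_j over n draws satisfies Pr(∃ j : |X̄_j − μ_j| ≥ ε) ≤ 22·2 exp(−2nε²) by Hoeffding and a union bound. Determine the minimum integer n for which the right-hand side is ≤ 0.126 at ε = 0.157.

119

Need 2·22·exp(−2nε²) ≤ 0.126, i.e. exp(−2nε²) ≤ 0.126/44.
So 2nε² ≥ ln(44/0.126) = 5.855663.
Hence n ≥ 5.855663/(2·0.157²) = 118.781.
The smallest integer n is 119.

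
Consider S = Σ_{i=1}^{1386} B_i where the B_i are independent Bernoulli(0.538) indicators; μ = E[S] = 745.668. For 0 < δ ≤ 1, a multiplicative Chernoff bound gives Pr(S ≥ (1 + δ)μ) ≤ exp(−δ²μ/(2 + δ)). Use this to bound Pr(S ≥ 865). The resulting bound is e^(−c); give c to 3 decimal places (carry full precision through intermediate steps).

Write 865 = (1 + δ)μ, so δ = 865/745.668 − 1 = 0.1600337…
Then the exponent is δ²μ/(2 + δ) = (865 − μ)² / (μ·(2 + δ)) = 8.841131.

8.841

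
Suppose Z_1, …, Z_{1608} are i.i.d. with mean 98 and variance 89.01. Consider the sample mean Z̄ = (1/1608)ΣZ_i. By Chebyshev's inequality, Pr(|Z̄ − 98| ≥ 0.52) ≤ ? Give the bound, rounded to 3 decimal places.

Var(Z̄) = Var(Z_i)/n = 89.01/1608 = 0.055354.
Chebyshev: Pr(|Z̄ − 98| ≥ 0.52) ≤ Var(Z̄)/(0.52)² = 89.01/(1608·0.52²) = 0.2047.

0.205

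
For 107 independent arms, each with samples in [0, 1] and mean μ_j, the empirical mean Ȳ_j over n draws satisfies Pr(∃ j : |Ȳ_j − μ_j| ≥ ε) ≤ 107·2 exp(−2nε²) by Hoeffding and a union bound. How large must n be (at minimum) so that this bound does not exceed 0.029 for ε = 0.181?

136

Need 2·107·exp(−2nε²) ≤ 0.029, i.e. exp(−2nε²) ≤ 0.029/214.
So 2nε² ≥ ln(214/0.029) = 8.906435.
Hence n ≥ 8.906435/(2·0.181²) = 135.930.
The smallest integer n is 136.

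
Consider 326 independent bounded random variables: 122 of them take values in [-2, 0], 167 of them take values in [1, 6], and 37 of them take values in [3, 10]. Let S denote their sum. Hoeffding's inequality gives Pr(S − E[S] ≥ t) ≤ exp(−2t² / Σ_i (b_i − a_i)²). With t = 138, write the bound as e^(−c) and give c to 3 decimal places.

Σ(b_i − a_i)² = 122·2² + 167·5² + 37·7² = 6476.
c = 2t² / 6476 = 2·138² / 6476 = 5.8814.

5.881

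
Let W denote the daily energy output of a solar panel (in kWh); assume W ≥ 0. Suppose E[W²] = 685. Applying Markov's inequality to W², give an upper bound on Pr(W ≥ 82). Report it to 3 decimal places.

Since W ≥ 0, the event {W ≥ 82} is the same as {W² ≥ 6724}.
Markov's inequality applied to W² gives Pr(W² ≥ 6724) ≤ E[W²]/6724 = 685/6724 = 0.1019.

0.102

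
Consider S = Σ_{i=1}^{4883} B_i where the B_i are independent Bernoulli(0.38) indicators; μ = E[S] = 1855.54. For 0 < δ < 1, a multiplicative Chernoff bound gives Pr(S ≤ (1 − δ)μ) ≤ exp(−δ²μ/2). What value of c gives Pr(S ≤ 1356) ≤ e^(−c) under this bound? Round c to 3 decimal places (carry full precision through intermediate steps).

Write 1356 = (1 − δ)μ, so δ = 1 − 1356/1855.54 = 0.2692154…
Then the exponent is δ²μ/2 = (μ − 1356)²/(2μ) = 67.241938.

67.242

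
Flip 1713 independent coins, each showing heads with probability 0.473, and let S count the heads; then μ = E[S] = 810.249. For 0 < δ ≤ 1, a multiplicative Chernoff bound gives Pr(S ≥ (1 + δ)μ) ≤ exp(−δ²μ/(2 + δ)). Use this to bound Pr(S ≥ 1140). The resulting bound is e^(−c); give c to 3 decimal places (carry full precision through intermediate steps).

55.755

Write 1140 = (1 + δ)μ, so δ = 1140/810.249 − 1 = 0.4069749…
Then the exponent is δ²μ/(2 + δ) = (1140 − μ)² / (μ·(2 + δ)) = 55.754789.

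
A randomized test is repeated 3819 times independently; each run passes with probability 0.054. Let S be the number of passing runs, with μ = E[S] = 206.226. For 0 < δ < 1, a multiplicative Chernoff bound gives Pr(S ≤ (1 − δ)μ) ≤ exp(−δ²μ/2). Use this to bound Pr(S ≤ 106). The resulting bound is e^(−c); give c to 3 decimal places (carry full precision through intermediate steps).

24.355

Write 106 = (1 − δ)μ, so δ = 1 − 106/206.226 = 0.4860008…
Then the exponent is δ²μ/2 = (μ − 106)²/(2μ) = 24.354958.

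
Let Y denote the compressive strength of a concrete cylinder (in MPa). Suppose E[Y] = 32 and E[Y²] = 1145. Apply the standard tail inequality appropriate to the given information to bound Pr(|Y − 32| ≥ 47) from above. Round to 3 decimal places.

0.055

The first two moments determine the variance, so Chebyshev's inequality is the sharpest standard bound available.
Var(Y) = E[Y²] − (E[Y])² = 1145 − 1024 = 121.
Chebyshev's inequality: Pr(|Y − μ| ≥ t) ≤ Var(Y)/t² = 121/2209 = 0.0548.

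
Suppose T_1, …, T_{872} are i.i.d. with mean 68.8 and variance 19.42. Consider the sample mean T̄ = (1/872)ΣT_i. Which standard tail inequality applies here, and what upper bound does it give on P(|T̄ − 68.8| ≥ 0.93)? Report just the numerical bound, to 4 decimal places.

With mean and variance of each term known, Chebyshev's inequality bounds the deviation of the sum (or sample mean).
Var(T̄) = Var(T_i)/n = 19.42/872 = 0.022271.
Chebyshev: P(|T̄ − 68.8| ≥ 0.93) ≤ Var(T̄)/(0.93)² = 19.42/(872·0.93²) = 0.0257.

0.0257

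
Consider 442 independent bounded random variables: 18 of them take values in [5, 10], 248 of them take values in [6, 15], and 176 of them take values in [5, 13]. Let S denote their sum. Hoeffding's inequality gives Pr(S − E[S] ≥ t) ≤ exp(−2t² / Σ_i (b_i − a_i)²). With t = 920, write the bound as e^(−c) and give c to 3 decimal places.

Σ(b_i − a_i)² = 18·5² + 248·9² + 176·8² = 31802.
c = 2t² / 31802 = 2·920² / 31802 = 53.2294.

53.229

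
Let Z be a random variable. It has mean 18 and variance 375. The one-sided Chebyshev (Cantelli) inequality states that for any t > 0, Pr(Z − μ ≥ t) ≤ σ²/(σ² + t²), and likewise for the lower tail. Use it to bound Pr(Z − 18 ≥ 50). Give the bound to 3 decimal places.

0.130

Here σ² = 375 and t = 50, so σ² + t² = 2875.
Cantelli's bound: 375/2875 = 0.1304.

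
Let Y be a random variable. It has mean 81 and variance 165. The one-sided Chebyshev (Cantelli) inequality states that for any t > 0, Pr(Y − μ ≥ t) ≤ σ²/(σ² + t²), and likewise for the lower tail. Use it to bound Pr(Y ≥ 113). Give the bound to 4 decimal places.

Here σ² = 165 and t = 32, so σ² + t² = 1189.
Cantelli's bound: 165/1189 = 0.1388.

0.1388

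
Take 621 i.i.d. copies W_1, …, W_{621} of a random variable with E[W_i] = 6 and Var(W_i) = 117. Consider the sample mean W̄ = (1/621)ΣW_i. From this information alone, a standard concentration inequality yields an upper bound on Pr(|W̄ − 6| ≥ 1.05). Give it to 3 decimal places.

0.171

With mean and variance of each term known, Chebyshev's inequality bounds the deviation of the sum (or sample mean).
Var(W̄) = Var(W_i)/n = 117/621 = 0.18841.
Chebyshev: Pr(|W̄ − 6| ≥ 1.05) ≤ Var(W̄)/(1.05)² = 117/(621·1.05²) = 0.1709.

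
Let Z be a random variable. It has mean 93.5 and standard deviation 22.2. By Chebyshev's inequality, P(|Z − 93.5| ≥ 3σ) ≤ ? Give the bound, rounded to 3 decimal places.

Chebyshev: P(|Z − μ| ≥ t) ≤ Var(Z)/t².
Var(Z) = σ² = 22.2² = 492.84.
t = 3·22.2 = 66.6.
Bound = 492.84 / 4435.56 = 0.1111.

0.111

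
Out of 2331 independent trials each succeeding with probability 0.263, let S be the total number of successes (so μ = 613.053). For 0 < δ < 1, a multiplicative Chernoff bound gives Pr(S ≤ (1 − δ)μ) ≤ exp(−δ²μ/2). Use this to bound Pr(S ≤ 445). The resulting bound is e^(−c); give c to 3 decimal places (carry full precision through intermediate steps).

23.034

Write 445 = (1 − δ)μ, so δ = 1 − 445/613.053 = 0.2741247…
Then the exponent is δ²μ/2 = (μ − 445)²/(2μ) = 23.033743.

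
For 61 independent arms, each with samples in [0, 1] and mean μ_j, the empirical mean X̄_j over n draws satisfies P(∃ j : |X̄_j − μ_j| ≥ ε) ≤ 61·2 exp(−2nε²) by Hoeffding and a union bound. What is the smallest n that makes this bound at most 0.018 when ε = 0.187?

127

Need 2·61·exp(−2nε²) ≤ 0.018, i.e. exp(−2nε²) ≤ 0.018/122.
So 2nε² ≥ ln(122/0.018) = 8.821405.
Hence n ≥ 8.821405/(2·0.187²) = 126.132.
The smallest integer n is 127.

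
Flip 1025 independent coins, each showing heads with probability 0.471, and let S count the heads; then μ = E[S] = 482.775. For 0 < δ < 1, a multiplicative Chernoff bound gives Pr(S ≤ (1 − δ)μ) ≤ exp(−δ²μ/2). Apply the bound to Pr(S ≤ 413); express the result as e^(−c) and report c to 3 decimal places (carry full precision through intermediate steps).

5.042

Write 413 = (1 − δ)μ, so δ = 1 − 413/482.775 = 0.144529…
Then the exponent is δ²μ/2 = (μ − 413)²/(2μ) = 5.042256.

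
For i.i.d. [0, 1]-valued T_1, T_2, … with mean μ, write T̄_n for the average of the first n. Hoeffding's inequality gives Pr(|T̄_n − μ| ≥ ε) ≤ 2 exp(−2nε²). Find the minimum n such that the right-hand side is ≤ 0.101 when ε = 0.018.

Require 2·exp(−2nε²) ≤ 0.101, i.e. 2nε² ≥ ln(2/0.101) = 2.985782.
So n ≥ 2.985782 / (2·0.018²) = 4607.688.
The smallest integer n is 4608.

4608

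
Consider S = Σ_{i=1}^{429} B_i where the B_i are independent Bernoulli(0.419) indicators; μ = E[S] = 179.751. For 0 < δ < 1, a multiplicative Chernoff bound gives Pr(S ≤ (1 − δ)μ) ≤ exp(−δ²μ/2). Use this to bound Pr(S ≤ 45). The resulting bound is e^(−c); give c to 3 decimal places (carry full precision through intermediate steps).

Write 45 = (1 − δ)μ, so δ = 1 − 45/179.751 = 0.7496537…
Then the exponent is δ²μ/2 = (μ − 45)²/(2μ) = 50.508292.

50.508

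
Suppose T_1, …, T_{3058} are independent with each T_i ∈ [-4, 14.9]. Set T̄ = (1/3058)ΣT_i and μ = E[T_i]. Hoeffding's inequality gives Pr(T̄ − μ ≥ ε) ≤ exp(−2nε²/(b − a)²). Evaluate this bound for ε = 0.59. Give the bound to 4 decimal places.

Exponent: 2nε²/(b − a)² = 2·3058·0.59² / 18.9² = 5.96002.
Bound = exp(−5.96002) = 0.00258.

0.0026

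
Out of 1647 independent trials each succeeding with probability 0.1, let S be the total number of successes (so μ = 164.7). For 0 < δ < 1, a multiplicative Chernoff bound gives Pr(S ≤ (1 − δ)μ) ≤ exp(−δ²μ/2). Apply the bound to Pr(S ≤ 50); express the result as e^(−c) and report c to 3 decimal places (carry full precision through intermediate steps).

39.940

Write 50 = (1 − δ)μ, so δ = 1 − 50/164.7 = 0.6964177…
Then the exponent is δ²μ/2 = (μ − 50)²/(2μ) = 39.939557.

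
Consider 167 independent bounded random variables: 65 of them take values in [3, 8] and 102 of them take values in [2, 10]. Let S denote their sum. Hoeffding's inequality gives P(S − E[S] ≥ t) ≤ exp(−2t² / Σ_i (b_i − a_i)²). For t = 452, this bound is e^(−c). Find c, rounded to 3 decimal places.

50.118

Σ(b_i − a_i)² = 65·5² + 102·8² = 8153.
c = 2t² / 8153 = 2·452² / 8153 = 50.1175.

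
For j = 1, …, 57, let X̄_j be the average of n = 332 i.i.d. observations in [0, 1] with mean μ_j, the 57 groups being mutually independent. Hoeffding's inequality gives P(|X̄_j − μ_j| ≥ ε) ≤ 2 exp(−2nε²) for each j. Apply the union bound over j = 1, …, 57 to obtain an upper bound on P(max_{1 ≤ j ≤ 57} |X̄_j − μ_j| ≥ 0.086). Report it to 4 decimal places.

0.8397

Per-experiment Hoeffding bound: 2·exp(−2·332·0.086²) = 2·exp(−4.91094) = 0.014731.
Union bound over 57 events: 57·0.014731 = 0.83967.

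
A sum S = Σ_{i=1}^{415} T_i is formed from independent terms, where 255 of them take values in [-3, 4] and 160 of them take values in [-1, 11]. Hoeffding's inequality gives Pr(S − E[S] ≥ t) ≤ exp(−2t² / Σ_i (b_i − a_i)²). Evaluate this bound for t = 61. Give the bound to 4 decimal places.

0.8110

Σ(b_i − a_i)² = 255·7² + 160·12² = 35535.
Exponent = 2·61² / 35535 = 0.20943.
Bound = exp(−0.20943) = 0.81105.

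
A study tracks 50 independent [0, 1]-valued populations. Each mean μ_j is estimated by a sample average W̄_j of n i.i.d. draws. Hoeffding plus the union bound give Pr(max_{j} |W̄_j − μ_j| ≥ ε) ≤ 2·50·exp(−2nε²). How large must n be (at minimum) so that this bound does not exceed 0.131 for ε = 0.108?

Need 2·50·exp(−2nε²) ≤ 0.131, i.e. exp(−2nε²) ≤ 0.131/100.
So 2nε² ≥ ln(100/0.131) = 6.637728.
Hence n ≥ 6.637728/(2·0.108²) = 284.539.
The smallest integer n is 285.

285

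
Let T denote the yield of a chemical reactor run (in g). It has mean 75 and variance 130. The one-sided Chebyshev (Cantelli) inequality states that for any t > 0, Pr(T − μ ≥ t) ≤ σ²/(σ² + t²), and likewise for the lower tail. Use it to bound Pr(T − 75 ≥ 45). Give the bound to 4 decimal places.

0.0603

Here σ² = 130 and t = 45, so σ² + t² = 2155.
Cantelli's bound: 130/2155 = 0.0603.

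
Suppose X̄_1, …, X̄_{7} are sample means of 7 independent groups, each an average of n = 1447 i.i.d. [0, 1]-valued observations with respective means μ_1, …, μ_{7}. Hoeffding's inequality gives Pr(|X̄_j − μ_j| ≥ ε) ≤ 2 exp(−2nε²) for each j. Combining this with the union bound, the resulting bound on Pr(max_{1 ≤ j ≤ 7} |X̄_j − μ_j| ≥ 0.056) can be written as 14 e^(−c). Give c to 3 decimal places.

9.076

Union bound over the 7 events: Pr(max_{1 ≤ j ≤ 7} |X̄_j − μ_j| ≥ 0.056) ≤ 7·2·exp(−2nε²) = 14 exp(−2·1447·0.056²).
So c = 2·1447·0.056² = 9.0756.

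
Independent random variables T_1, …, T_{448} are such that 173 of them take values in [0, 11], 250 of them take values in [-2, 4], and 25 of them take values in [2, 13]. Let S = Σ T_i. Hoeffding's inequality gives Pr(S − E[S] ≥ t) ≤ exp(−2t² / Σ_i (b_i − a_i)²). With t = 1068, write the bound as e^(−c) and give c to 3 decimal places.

69.217

Σ(b_i − a_i)² = 173·11² + 250·6² + 25·11² = 32958.
c = 2t² / 32958 = 2·1068² / 32958 = 69.2168.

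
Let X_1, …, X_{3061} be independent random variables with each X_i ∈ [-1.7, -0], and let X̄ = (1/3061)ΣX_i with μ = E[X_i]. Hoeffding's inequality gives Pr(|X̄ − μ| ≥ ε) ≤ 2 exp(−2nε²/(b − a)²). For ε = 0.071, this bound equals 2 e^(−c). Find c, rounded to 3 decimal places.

10.679

c = 2nε²/(b − a)² = 2·3061·0.071² / 1.7² = 10.6785.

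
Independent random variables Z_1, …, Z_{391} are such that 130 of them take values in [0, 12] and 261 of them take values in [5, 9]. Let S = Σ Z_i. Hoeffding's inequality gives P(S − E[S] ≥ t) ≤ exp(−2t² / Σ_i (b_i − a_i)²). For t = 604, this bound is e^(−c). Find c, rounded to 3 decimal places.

31.867

Σ(b_i − a_i)² = 130·12² + 261·4² = 22896.
c = 2t² / 22896 = 2·604² / 22896 = 31.8672.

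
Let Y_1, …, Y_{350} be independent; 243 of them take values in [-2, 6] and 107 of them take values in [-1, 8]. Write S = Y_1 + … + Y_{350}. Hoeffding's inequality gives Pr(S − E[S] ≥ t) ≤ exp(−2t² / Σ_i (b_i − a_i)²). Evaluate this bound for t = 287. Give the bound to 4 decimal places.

0.0011

Σ(b_i − a_i)² = 243·8² + 107·9² = 24219.
Exponent = 2·287² / 24219 = 6.80201.
Bound = exp(−6.80201) = 0.00111.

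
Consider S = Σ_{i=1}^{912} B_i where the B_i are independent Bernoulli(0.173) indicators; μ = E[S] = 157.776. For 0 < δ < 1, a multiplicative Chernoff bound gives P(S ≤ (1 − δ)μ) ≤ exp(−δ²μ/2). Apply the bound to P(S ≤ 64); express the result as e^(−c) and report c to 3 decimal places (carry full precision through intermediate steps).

Write 64 = (1 − δ)μ, so δ = 1 − 64/157.776 = 0.5943616…
Then the exponent is δ²μ/2 = (μ − 64)²/(2μ) = 27.868428.

27.868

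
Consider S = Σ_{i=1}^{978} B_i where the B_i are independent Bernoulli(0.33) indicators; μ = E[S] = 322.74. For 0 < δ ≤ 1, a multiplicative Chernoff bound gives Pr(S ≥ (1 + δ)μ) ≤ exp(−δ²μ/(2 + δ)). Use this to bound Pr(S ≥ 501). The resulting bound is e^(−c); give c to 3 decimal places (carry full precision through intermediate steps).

Write 501 = (1 + δ)μ, so δ = 501/322.74 − 1 = 0.5523331…
Then the exponent is δ²μ/(2 + δ) = (501 − μ)² / (μ·(2 + δ)) = 38.576040.

38.576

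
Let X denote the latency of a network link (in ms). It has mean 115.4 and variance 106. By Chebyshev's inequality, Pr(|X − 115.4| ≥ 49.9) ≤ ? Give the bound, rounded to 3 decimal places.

Chebyshev: Pr(|X − μ| ≥ t) ≤ Var(X)/t².
Bound = 106 / 2490.01 = 0.0426.

0.043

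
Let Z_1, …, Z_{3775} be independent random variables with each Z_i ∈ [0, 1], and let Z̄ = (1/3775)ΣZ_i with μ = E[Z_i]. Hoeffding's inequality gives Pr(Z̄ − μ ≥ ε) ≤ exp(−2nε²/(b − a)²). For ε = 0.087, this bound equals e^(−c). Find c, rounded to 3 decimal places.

57.146

c = 2nε²/(b − a)² = 2·3775·0.087² / 1² = 57.1459.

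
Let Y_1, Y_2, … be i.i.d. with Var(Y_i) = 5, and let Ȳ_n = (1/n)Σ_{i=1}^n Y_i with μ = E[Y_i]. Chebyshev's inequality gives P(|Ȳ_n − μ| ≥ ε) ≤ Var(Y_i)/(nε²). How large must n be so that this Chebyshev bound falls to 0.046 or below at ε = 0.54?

Require 5/(n·0.54²) ≤ 0.046, i.e. n ≥ 5/(0.046·0.54²) = 372.756.
The smallest integer n is 373.

373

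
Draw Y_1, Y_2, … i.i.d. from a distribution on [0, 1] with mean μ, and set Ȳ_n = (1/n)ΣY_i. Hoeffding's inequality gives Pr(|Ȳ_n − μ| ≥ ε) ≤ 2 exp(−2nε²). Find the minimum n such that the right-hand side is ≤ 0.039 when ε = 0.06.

Require 2·exp(−2nε²) ≤ 0.039, i.e. 2nε² ≥ ln(2/0.039) = 3.937341.
So n ≥ 3.937341 / (2·0.06²) = 546.853.
The smallest integer n is 547.

547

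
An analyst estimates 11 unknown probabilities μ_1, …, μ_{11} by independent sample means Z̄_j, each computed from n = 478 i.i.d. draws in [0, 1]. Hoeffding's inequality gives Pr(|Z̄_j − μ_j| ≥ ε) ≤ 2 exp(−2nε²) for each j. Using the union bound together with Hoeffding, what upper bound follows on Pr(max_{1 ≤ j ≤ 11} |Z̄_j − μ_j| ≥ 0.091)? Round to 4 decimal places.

Per-experiment Hoeffding bound: 2·exp(−2·478·0.091²) = 2·exp(−7.91664) = 0.00072925.
Union bound over 11 events: 11·0.00072925 = 0.00802.

0.0080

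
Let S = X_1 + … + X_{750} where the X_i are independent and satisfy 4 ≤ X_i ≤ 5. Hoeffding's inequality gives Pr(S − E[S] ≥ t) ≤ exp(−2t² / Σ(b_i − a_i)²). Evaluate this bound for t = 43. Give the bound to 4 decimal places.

0.0072

Σ(b_i − a_i)² = 750·(1)² = 750.
Exponent = 2·43²/750 = 4.9307.
Bound = exp(−4.9307) = 0.00722.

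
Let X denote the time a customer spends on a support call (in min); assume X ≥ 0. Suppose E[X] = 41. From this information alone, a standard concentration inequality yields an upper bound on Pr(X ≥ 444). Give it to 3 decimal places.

0.092

Only the mean of a non-negative variable is known, so Markov's inequality is the applicable tail bound.
Markov's inequality: for a non-negative random variable, Pr(X ≥ a) ≤ E[X]/a.
Here E[X] = 41 and a = 444, so the bound is 41/444 = 0.0923.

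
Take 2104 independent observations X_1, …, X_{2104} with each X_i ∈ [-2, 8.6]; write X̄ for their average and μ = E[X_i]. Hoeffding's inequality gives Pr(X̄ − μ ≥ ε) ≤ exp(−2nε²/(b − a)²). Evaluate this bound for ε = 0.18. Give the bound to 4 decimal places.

0.2972

Exponent: 2nε²/(b − a)² = 2·2104·0.18² / 10.6² = 1.21341.
Bound = exp(−1.21341) = 0.29718.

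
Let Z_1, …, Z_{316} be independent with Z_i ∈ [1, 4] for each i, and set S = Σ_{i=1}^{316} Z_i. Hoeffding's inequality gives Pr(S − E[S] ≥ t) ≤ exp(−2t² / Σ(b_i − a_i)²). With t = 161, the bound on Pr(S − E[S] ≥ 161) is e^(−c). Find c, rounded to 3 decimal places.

18.229

Σ(b_i − a_i)² = 316·(3)² = 2844.
c = 2t²/2844 = 2·161²/2844 = 18.2286.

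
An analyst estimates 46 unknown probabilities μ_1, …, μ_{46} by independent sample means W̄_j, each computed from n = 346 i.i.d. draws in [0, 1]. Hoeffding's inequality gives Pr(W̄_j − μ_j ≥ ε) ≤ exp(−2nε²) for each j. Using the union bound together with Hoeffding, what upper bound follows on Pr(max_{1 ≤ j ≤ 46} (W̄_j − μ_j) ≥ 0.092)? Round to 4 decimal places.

0.1315

Per-experiment Hoeffding bound: exp(−2·346·0.092²) = exp(−5.85709) = 0.0028596.
Union bound over 46 events: 46·0.0028596 = 0.13154.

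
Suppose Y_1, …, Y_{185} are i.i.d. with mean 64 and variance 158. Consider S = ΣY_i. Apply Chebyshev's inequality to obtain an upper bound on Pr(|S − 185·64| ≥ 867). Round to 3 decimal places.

0.039

Var(S) = n·Var(Y_i) = 185·158 = 29230.
Chebyshev: Pr(|S − 185·64| ≥ 867) ≤ Var(S)/867² = 29230/751689 = 0.0389.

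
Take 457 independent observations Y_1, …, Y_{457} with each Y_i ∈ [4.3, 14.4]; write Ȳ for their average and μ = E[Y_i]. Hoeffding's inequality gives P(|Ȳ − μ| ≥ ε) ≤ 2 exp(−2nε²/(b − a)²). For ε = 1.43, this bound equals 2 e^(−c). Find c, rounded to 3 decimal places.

c = 2nε²/(b − a)² = 2·457·1.43² / 10.1² = 18.3221.

18.322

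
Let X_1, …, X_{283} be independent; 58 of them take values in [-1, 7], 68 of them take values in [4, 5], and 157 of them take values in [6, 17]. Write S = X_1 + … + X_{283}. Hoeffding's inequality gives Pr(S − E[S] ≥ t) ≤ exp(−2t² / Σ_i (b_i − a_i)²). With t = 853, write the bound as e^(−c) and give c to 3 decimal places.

Σ(b_i − a_i)² = 58·8² + 68·1² + 157·11² = 22777.
c = 2t² / 22777 = 2·853² / 22777 = 63.8898.

63.890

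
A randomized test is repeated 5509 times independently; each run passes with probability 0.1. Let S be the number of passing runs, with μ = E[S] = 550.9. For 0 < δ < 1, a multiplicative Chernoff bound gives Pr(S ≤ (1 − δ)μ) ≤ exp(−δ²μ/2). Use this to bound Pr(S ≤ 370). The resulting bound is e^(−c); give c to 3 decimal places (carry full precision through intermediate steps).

Write 370 = (1 − δ)μ, so δ = 1 − 370/550.9 = 0.3283718…
Then the exponent is δ²μ/2 = (μ − 370)²/(2μ) = 29.701225.

29.701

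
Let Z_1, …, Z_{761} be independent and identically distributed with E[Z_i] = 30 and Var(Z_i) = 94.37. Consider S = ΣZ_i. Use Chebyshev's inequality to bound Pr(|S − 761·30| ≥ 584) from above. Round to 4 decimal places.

Var(S) = n·Var(Z_i) = 761·94.37 = 71815.57.
Chebyshev: Pr(|S − 761·30| ≥ 584) ≤ Var(S)/584² = 71815.57/341056 = 0.2106.

0.2106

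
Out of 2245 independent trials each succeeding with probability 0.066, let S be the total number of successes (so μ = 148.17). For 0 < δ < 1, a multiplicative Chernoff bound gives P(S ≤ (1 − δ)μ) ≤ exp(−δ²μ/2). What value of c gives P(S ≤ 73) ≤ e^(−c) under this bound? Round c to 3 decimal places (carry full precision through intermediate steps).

Write 73 = (1 − δ)μ, so δ = 1 − 73/148.17 = 0.5073227…
Then the exponent is δ²μ/2 = (μ − 73)²/(2μ) = 19.067723.

19.068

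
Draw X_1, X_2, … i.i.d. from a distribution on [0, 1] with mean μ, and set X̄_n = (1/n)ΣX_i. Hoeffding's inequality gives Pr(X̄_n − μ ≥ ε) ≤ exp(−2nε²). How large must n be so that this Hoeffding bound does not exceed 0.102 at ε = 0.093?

Require exp(−2nε²) ≤ 0.102, i.e. 2nε² ≥ ln(1/0.102) = 2.282782.
So n ≥ 2.282782 / (2·0.093²) = 131.968.
The smallest integer n is 132.

132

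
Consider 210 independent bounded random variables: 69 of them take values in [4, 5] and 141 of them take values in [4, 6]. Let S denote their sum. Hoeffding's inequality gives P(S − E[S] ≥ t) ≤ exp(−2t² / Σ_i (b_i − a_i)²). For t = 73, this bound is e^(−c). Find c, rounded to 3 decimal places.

16.837

Σ(b_i − a_i)² = 69·1² + 141·2² = 633.
c = 2t² / 633 = 2·73² / 633 = 16.8373.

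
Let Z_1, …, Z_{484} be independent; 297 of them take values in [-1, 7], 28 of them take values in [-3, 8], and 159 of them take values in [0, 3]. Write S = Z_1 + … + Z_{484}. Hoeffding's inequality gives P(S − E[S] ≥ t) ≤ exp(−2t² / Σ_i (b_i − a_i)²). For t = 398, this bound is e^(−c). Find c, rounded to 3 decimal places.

13.296

Σ(b_i − a_i)² = 297·8² + 28·11² + 159·3² = 23827.
c = 2t² / 23827 = 2·398² / 23827 = 13.2962.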